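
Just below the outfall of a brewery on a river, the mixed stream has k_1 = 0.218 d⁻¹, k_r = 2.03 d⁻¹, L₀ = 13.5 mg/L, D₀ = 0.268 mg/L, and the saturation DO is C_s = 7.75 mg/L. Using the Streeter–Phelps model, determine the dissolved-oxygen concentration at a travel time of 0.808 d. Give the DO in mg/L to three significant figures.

DO ≈ 6.65 mg/L

k_1 L₀/(k_r−k_1) = 0.218×13.5/(2.03−0.218) = 2.943/1.812 = 1.624 mg/L.
e^(−k_1 t) = e^(−0.218×0.8080) = 0.8385; e^(−k_r t) = e^(−2.03×0.8080) = 0.1939.
D = 1.624 × (0.8385 − 0.1939) + 0.268 × 0.1939 = 1.047 + 0.05197 = 1.099 mg/L.
DO = C_s − D = 7.75 − 1.099 = 6.651 mg/L.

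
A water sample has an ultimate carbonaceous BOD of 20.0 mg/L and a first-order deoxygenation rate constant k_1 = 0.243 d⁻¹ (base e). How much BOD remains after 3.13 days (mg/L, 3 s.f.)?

L_t = L₀ e^(−k_1 t) = 20.0 × e^(−0.243×3.13) = 20.0 × 0.4674 = 9.348 mg/L.

L ≈ 9.35 mg/L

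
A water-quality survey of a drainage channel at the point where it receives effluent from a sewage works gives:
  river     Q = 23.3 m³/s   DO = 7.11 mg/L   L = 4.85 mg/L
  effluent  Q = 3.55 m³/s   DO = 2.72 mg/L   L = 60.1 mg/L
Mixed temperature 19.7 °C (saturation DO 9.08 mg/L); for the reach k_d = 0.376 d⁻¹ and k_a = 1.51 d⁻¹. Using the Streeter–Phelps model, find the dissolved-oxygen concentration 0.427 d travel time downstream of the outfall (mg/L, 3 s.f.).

DO ≈ 6.42 mg/L

Mixed DO = (23.3×7.11 + 3.55×2.72)/(23.3+3.55) = 175.3/26.85 = 6.530 mg/L.
Mixed L₀ = (23.3×4.85 + 3.55×60.1)/(26.85) = 326.4/26.85 = 12.15 mg/L.
Initial deficit D₀ = C_s − DO₀ = 9.08 − 6.530 = 2.550 mg/L.
D(0.427) = [0.376×12.15/(1.51−0.376)](e^(−0.376×0.427) − e^(−1.51×0.427)) + 2.550 e^(−1.51×0.427)
= 4.030 × (0.8517 − 0.5248) + 2.550 × 0.5248 = 2.656 mg/L.
DO = 9.08 − 2.656 = 6.424 mg/L.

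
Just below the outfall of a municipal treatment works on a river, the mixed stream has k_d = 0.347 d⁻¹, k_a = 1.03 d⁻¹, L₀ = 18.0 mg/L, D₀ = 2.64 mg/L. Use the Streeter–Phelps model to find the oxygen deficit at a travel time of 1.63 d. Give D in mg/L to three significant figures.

k_d L₀/(k_a−k_d) = 0.347×18.0/(1.03−0.347) = 6.246/0.6830 = 9.145 mg/L.
e^(−k_d t) = e^(−0.347×1.630) = 0.5680; e^(−k_a t) = e^(−1.03×1.630) = 0.1866.
D = 9.145 × (0.5680 − 0.1866) + 2.64 × 0.1866 = 3.488 + 0.4926 = 3.981 mg/L.

D ≈ 3.98 mg/L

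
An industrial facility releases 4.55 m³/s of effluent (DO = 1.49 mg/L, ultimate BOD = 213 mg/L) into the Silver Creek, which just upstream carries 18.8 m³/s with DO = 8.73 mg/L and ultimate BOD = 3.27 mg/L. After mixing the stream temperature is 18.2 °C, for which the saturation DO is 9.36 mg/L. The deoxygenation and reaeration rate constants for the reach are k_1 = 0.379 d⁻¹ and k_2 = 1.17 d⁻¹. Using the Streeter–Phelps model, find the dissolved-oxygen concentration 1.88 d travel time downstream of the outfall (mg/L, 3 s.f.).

DO ≈ 1.11 mg/L

Mixed DO = (18.8×8.73 + 4.55×1.49)/(18.8+4.55) = 170.9/23.35 = 7.319 mg/L.
Mixed L₀ = (18.8×3.27 + 4.55×213)/(23.35) = 1031/23.35 = 44.14 mg/L.
Initial deficit D₀ = C_s − DO₀ = 9.36 − 7.319 = 2.041 mg/L.
D(1.88) = [0.379×44.14/(1.17−0.379)](e^(−0.379×1.88) − e^(−1.17×1.88)) + 2.041 e^(−1.17×1.88)
= 21.15 × (0.4904 − 0.1108) + 2.041 × 0.1108 = 8.253 mg/L.
DO = 9.36 − 8.253 = 1.107 mg/L.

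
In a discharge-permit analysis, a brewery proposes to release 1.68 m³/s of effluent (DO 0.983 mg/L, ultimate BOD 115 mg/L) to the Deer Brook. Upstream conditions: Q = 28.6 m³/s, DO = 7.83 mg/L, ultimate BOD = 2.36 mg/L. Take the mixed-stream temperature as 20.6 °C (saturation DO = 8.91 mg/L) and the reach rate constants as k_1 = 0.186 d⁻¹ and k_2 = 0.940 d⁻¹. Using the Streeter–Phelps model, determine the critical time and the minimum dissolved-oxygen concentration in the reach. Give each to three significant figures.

t_c ≈ 0.607 d; minimum DO ≈ 7.39 mg/L

Mixed DO = (28.6×7.83 + 1.68×0.983)/(28.6+1.68) = 225.6/30.28 = 7.450 mg/L.
Mixed L₀ = (28.6×2.36 + 1.68×115)/(30.28) = 260.7/30.28 = 8.610 mg/L.
Initial deficit D₀ = C_s − DO₀ = 8.91 − 7.450 = 1.460 mg/L.
t_c = (1/0.7540) ln[(0.940/0.186)(1 − 1.460×0.7540/(0.186×8.610))] = 1.326 × ln(1.580) = 0.6066 d.
D_c = (0.186/0.940) × 8.610 × e^(−0.186×0.6066) = 0.1979 × 8.610 × 0.8933 = 1.522 mg/L.
Minimum DO = 8.91 − 1.522 = 7.388 mg/L.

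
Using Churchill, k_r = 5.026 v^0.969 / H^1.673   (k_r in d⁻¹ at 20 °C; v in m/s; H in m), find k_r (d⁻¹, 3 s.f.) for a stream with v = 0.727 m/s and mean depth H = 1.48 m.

k_r = 5.026 × 0.727^0.969 / 1.48^1.673 = 5.026 × 0.7342 / 1.927 = 1.915 d⁻¹.

k_r ≈ 1.92 d⁻¹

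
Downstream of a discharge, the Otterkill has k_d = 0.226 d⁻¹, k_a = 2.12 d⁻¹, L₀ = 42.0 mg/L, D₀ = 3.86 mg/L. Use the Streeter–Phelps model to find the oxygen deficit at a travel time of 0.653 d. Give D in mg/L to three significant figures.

k_d L₀/(k_a−k_d) = 0.226×42.0/(2.12−0.226) = 9.492/1.894 = 5.012 mg/L.
e^(−k_d t) = e^(−0.226×0.6530) = 0.8628; e^(−k_a t) = e^(−2.12×0.6530) = 0.2505.
D = 5.012 × (0.8628 − 0.2505) + 3.86 × 0.2505 = 3.069 + 0.9669 = 4.036 mg/L.

D ≈ 4.04 mg/L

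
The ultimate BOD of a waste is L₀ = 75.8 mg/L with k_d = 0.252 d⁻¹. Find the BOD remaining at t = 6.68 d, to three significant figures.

L ≈ 14.1 mg/L

L_t = L₀ e^(−k_d t) = 75.8 × e^(−0.252×6.68) = 75.8 × 0.1857 = 14.08 mg/L.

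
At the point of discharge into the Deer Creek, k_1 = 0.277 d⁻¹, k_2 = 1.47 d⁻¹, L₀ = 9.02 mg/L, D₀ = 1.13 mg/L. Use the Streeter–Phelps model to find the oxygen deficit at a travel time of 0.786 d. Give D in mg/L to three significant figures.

D ≈ 1.38 mg/L

k_1 L₀/(k_2−k_1) = 0.277×9.02/(1.47−0.277) = 2.499/1.193 = 2.094 mg/L.
e^(−k_1 t) = e^(−0.277×0.7860) = 0.8043; e^(−k_2 t) = e^(−1.47×0.7860) = 0.3149.
D = 2.094 × (0.8043 − 0.3149) + 1.13 × 0.3149 = 1.025 + 0.3559 = 1.381 mg/L.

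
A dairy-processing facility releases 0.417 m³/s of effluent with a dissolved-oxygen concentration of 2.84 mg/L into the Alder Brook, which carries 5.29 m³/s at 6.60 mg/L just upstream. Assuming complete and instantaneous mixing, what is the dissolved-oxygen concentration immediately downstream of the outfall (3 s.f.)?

6.33 mg/L

Flow-weighted mixing: C = (Q_r C_r + Q_w C_w)/(Q_r + Q_w)
= (5.29×6.60 + 0.417×2.84)/(5.29 + 0.417) = 36.10/5.707 = 6.325 mg/L.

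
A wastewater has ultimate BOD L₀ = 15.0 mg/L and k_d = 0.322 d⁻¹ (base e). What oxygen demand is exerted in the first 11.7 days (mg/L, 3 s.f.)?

y ≈ 14.7 mg/L

y_t = L₀(1 − e^(−k_d t)) = 15.0 × (1 − e^(−0.322×11.7))
= 15.0 × (1 − 0.02311) = 15.0 × 0.9769 = 14.65 mg/L.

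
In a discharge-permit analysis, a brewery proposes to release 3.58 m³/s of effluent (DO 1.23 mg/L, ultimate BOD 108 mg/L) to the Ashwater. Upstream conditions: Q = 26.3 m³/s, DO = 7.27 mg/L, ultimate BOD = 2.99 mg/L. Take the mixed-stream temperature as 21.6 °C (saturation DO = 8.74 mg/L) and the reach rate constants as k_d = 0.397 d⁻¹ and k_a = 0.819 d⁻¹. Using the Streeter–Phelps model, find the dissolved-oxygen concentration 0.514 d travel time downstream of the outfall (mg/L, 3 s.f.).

DO ≈ 4.97 mg/L

Mixed DO = (26.3×7.27 + 3.58×1.23)/(26.3+3.58) = 195.6/29.88 = 6.546 mg/L.
Mixed L₀ = (26.3×2.99 + 3.58×108)/(29.88) = 465.3/29.88 = 15.57 mg/L.
Initial deficit D₀ = C_s − DO₀ = 8.74 − 6.546 = 2.194 mg/L.
D(0.514) = [0.397×15.57/(0.819−0.397)](e^(−0.397×0.514) − e^(−0.819×0.514)) + 2.194 e^(−0.819×0.514)
= 14.65 × (0.8154 − 0.6564) + 2.194 × 0.6564 = 3.769 mg/L.
DO = 8.74 − 3.769 = 4.971 mg/L.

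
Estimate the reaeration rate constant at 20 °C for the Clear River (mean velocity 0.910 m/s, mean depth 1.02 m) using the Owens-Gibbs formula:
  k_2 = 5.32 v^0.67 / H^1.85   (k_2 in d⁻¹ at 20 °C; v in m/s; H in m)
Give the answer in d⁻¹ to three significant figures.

k_2 = 5.32 × 0.910^0.67 / 1.02^1.85 = 5.32 × 0.9388 / 1.037 = 4.815 d⁻¹.

k_2 ≈ 4.81 d⁻¹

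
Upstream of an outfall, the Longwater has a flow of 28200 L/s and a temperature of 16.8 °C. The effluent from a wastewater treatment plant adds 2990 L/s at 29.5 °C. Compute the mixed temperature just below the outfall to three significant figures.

Flow-weighted mixing: C = (Q_r C_r + Q_w C_w)/(Q_r + Q_w)
= (28200×16.8 + 2990×29.5)/(28200 + 2990) = 562000/31190 = 18.02 °C.

18.0 °C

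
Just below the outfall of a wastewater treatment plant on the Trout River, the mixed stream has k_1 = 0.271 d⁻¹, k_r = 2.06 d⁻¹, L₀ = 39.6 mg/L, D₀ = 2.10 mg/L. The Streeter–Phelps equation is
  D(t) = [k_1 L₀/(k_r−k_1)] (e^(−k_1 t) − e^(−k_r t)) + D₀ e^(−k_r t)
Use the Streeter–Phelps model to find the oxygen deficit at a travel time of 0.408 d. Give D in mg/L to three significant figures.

D ≈ 3.69 mg/L

k_1 L₀/(k_r−k_1) = 0.271×39.6/(2.06−0.271) = 10.73/1.789 = 5.999 mg/L.
e^(−k_1 t) = e^(−0.271×0.4080) = 0.8953; e^(−k_r t) = e^(−2.06×0.4080) = 0.4315.
D = 5.999 × (0.8953 − 0.4315) + 2.10 × 0.4315 = 2.782 + 0.9062 = 3.688 mg/L.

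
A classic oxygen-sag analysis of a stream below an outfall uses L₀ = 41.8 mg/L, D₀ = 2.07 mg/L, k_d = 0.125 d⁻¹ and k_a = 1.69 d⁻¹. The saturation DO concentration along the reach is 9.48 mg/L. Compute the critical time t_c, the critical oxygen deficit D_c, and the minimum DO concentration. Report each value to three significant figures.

t_c = [1/(k_a−k_d)] ln[(k_a/k_d)(1 − D₀(k_a−k_d)/(k_d L₀))]
= [1/(1.69−0.125)] ln[(1.69/0.125)(1 − 2.07×1.565/(0.125×41.8))]
= (1/1.565) ln[13.52 × 0.3800] = 0.6390 × ln(5.137) = 0.6390 × 1.637 = 1.046 d.
L(t_c) = L₀ e^(−k_d t_c) = 41.8 × 0.8775 = 36.68 mg/L, and at the critical point k_a D_c = k_d L, so D_c = (0.125/1.69) × 36.68 = 2.713 mg/L.
Minimum DO = C_s − D_c = 9.48 − 2.713 = 6.767 mg/L.

t_c ≈ 1.05 d; D_c ≈ 2.71 mg/L; min DO ≈ 6.77 mg/L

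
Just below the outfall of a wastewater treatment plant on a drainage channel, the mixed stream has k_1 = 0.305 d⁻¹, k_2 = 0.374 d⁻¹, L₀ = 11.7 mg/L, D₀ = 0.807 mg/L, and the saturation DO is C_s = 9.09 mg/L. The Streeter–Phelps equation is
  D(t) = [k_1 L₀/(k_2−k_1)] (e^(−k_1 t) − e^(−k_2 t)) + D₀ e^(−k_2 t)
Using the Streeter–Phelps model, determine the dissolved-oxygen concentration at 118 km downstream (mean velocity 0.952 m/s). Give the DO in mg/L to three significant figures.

Travel time t = x/v = 118 km / (0.952 m/s) = 118000 m / 0.952 m/s = 123900 s = 1.435 d.
k_1 L₀/(k_2−k_1) = 0.305×11.7/(0.374−0.305) = 3.568/0.06900 = 51.72 mg/L.
e^(−k_1 t) = e^(−0.305×1.435) = 0.6456; e^(−k_2 t) = e^(−0.374×1.435) = 0.5848.
D = 51.72 × (0.6456 − 0.5848) + 0.807 × 0.5848 = 3.147 + 0.4719 = 3.619 mg/L.
DO = C_s − D = 9.09 − 3.619 = 5.471 mg/L.

DO ≈ 5.47 mg/L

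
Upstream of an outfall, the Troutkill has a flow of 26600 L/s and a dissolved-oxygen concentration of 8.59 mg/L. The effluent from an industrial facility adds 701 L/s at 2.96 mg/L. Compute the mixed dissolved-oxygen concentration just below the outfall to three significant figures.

Flow-weighted mixing: C = (Q_r C_r + Q_w C_w)/(Q_r + Q_w)
= (26600×8.59 + 701×2.96)/(26600 + 701) = 230600/27300 = 8.445 mg/L.

8.45 mg/L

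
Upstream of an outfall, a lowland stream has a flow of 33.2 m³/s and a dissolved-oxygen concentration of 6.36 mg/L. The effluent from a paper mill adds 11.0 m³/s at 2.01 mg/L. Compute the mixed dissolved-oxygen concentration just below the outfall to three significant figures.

5.28 mg/L

Flow-weighted mixing: C = (Q_r C_r + Q_w C_w)/(Q_r + Q_w)
= (33.2×6.36 + 11.0×2.01)/(33.2 + 11.0) = 233.3/44.20 = 5.277 mg/L.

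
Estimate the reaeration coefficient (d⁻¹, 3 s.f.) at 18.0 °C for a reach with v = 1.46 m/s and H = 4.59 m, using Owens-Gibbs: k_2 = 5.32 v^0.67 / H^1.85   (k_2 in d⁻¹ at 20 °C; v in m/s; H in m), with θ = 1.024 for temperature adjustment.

k_2(20) = 5.32 × 1.46^0.67 / 4.59^1.85 = 5.32 × 1.289 / 16.76 = 0.4090 d⁻¹.
k_2(18.0) = 0.4090 × 1.024^(18.0−20) = 0.4090 × 0.9537 = 0.3900 d⁻¹.

k_2 ≈ 0.390 d⁻¹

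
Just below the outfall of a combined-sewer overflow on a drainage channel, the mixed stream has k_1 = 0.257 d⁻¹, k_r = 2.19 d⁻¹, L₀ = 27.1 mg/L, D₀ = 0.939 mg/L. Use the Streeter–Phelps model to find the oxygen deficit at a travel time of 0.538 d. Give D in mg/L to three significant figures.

k_1 L₀/(k_r−k_1) = 0.257×27.1/(2.19−0.257) = 6.965/1.933 = 3.603 mg/L.
e^(−k_1 t) = e^(−0.257×0.5380) = 0.8709; e^(−k_r t) = e^(−2.19×0.5380) = 0.3078.
D = 3.603 × (0.8709 − 0.3078) + 0.939 × 0.3078 = 2.029 + 0.2890 = 2.318 mg/L.

D ≈ 2.32 mg/L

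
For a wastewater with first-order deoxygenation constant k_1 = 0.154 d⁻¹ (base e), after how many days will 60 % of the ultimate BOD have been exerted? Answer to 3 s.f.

y/L₀ = 1 − e^(−k_1 t) = 0.60 ⇒ e^(−k_1 t) = 0.400
t = −ln(0.400) / 0.154 = 0.9163 / 0.154 = 5.950 d.

t ≈ 5.95 d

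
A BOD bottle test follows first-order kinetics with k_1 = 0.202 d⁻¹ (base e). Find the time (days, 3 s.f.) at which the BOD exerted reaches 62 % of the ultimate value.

y/L₀ = 1 − e^(−k_1 t) = 0.62 ⇒ e^(−k_1 t) = 0.380
t = −ln(0.380) / 0.202 = 0.9676 / 0.202 = 4.790 d.

t ≈ 4.79 d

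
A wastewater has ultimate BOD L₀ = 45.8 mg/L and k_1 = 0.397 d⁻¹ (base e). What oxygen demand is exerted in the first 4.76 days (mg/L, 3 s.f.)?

y ≈ 38.9 mg/L

y_t = L₀(1 − e^(−k_1 t)) = 45.8 × (1 − e^(−0.397×4.76))
= 45.8 × (1 − 0.1511) = 45.8 × 0.8489 = 38.88 mg/L.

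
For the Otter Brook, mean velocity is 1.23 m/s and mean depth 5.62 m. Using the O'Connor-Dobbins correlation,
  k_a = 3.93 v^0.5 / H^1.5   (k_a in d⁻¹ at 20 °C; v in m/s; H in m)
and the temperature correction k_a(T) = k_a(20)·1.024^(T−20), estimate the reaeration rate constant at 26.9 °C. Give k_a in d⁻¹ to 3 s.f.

k_a ≈ 0.385 d⁻¹

k_a(20) = 3.93 × 1.23^0.5 / 5.62^1.5 = 3.93 × 1.109 / 13.32 = 0.3271 d⁻¹.
k_a(26.9) = 0.3271 × 1.024^(26.9−20) = 0.3271 × 1.178 = 0.3853 d⁻¹.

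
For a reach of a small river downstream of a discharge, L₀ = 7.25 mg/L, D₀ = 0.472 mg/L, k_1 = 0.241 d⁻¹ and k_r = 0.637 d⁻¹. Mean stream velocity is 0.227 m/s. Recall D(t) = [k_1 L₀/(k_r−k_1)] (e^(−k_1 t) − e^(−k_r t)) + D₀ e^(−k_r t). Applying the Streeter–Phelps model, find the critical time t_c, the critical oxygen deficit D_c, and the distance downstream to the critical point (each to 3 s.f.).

t_c ≈ 2.17 d; D_c ≈ 1.63 mg/L; x_c ≈ 42.5 km

At the critical point dD/dt = 0, so k_1 L₀ e^(−k_1 t) = k_r D. Substituting D(t) from the Streeter–Phelps equation and solving for t gives
t_c = ln[(k_r/k_1)(1 − D₀(k_r−k_1)/(k_1 L₀))] / (k_r−k_1).
Here k_r−k_1 = 0.3960 d⁻¹ and 1 − D₀(k_r−k_1)/(k_1 L₀) = 1 − 0.472×0.3960/(0.241×7.25) = 0.8930, so
t_c = ln(2.643 × 0.8930) / 0.3960 = 0.8588 / 0.3960 = 2.169 d.
L(t_c) = L₀ e^(−k_1 t_c) = 7.25 × 0.5929 = 4.299 mg/L, and at the critical point k_r D_c = k_1 L, so D_c = (0.241/0.637) × 4.299 = 1.626 mg/L.
x_c = v t_c = 0.227 m/s × 2.169 d × 86400 s/d = 42540 m ≈ 42.5 km.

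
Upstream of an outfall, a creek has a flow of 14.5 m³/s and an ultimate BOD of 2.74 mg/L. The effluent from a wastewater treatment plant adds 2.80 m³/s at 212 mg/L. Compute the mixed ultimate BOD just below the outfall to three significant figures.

Flow-weighted mixing: C = (Q_r C_r + Q_w C_w)/(Q_r + Q_w)
= (14.5×2.74 + 2.80×212)/(14.5 + 2.80) = 633.3/17.30 = 36.61 mg/L.

36.6 mg/L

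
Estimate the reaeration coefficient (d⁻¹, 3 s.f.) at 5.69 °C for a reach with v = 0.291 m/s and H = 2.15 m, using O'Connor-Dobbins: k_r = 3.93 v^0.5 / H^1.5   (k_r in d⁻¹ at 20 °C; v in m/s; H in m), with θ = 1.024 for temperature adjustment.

k_r ≈ 0.479 d⁻¹

k_r(20) = 3.93 × 0.291^0.5 / 2.15^1.5 = 3.93 × 0.5394 / 3.153 = 0.6725 d⁻¹.
k_r(5.69) = 0.6725 × 1.024^(5.69−20) = 0.6725 × 0.7122 = 0.4789 d⁻¹.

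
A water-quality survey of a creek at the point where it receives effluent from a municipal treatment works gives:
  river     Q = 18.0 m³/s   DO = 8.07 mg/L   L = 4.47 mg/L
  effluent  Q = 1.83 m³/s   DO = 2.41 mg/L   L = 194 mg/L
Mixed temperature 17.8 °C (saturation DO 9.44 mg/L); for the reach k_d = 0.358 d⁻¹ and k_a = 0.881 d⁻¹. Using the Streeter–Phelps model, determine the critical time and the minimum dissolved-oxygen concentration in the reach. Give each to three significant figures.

Mixed DO = (18.0×8.07 + 1.83×2.41)/(18.0+1.83) = 149.7/19.83 = 7.548 mg/L.
Mixed L₀ = (18.0×4.47 + 1.83×194)/(19.83) = 435.5/19.83 = 21.96 mg/L.
Initial deficit D₀ = C_s − DO₀ = 9.44 − 7.548 = 1.892 mg/L.
t_c = (1/0.5230) ln[(0.881/0.358)(1 − 1.892×0.5230/(0.358×21.96))] = 1.912 × ln(2.151) = 1.465 d.
D_c = (0.358/0.881) × 21.96 × e^(−0.358×1.465) = 0.4064 × 21.96 × 0.5920 = 5.283 mg/L.
Minimum DO = 9.44 − 5.283 = 4.157 mg/L.

t_c ≈ 1.46 d; minimum DO ≈ 4.16 mg/L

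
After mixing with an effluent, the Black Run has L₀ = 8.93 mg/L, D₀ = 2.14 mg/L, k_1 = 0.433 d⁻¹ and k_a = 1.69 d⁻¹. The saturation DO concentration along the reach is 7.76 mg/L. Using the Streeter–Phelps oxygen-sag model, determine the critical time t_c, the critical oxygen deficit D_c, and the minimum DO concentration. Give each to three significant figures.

t_c ≈ 0.137 d; D_c ≈ 2.16 mg/L; min DO ≈ 5.60 mg/L

With k_a/k_1 = 3.903 and 1 − D₀(k_a−k_1)/(k_1 L₀) = 0.3043,
t_c = ln(3.903 × 0.3043) / (1.69 − 0.433) = ln(1.188) / 1.257 = 0.1721/1.257 = 0.1369 d.
L(t_c) = L₀ e^(−k_1 t_c) = 8.93 × 0.9424 = 8.416 mg/L, and at the critical point k_a D_c = k_1 L, so D_c = (0.433/1.69) × 8.416 = 2.156 mg/L.
Minimum DO = C_s − D_c = 7.76 − 2.156 = 5.604 mg/L.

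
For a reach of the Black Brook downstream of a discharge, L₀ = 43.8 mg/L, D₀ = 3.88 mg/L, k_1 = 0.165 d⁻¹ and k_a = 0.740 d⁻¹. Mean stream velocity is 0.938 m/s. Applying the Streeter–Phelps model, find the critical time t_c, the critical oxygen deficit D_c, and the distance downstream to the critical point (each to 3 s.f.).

At the critical point dD/dt = 0, so k_1 L₀ e^(−k_1 t) = k_a D. Substituting D(t) from the Streeter–Phelps equation and solving for t gives
t_c = ln[(k_a/k_1)(1 − D₀(k_a−k_1)/(k_1 L₀))] / (k_a−k_1).
Here k_a−k_1 = 0.5750 d⁻¹ and 1 − D₀(k_a−k_1)/(k_1 L₀) = 1 − 3.88×0.5750/(0.165×43.8) = 0.6913, so
t_c = ln(4.485 × 0.6913) / 0.5750 = 1.132 / 0.5750 = 1.968 d.
L(t_c) = L₀ e^(−k_1 t_c) = 43.8 × 0.7227 = 31.66 mg/L, and at the critical point k_a D_c = k_1 L, so D_c = (0.165/0.740) × 31.66 = 7.058 mg/L.
x_c = v t_c = 0.938 m/s × 1.968 d × 86400 s/d = 159500 m ≈ 159 km.

t_c ≈ 1.97 d; D_c ≈ 7.06 mg/L; x_c ≈ 159 km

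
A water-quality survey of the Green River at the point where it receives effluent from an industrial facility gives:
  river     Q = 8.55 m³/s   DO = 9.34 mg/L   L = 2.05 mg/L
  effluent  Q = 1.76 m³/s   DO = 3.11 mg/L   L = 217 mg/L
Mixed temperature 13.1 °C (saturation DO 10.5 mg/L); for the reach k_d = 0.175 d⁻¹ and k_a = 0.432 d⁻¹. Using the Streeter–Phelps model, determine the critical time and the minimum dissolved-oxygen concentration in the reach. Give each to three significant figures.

t_c ≈ 3.17 d; minimum DO ≈ 1.49 mg/L

Mixed DO = (8.55×9.34 + 1.76×3.11)/(8.55+1.76) = 85.33/10.31 = 8.276 mg/L.
Mixed L₀ = (8.55×2.05 + 1.76×217)/(10.31) = 399.4/10.31 = 38.74 mg/L.
Initial deficit D₀ = C_s − DO₀ = 10.5 − 8.276 = 2.224 mg/L.
t_c = (1/0.2570) ln[(0.432/0.175)(1 − 2.224×0.2570/(0.175×38.74))] = 3.891 × ln(2.261) = 3.174 d.
D_c = (0.175/0.432) × 38.74 × e^(−0.175×3.174) = 0.4051 × 38.74 × 0.5739 = 9.007 mg/L.
Minimum DO = 10.5 − 9.007 = 1.493 mg/L.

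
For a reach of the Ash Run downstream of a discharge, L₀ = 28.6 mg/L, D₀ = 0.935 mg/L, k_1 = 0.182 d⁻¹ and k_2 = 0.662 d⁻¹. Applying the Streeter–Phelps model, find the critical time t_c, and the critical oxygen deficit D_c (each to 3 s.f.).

t_c = [1/(k_2−k_1)] ln[(k_2/k_1)(1 − D₀(k_2−k_1)/(k_1 L₀))]
= [1/(0.662−0.182)] ln[(0.662/0.182)(1 − 0.935×0.4800/(0.182×28.6))]
= (1/0.4800) ln[3.637 × 0.9138] = 2.083 × ln(3.324) = 2.083 × 1.201 = 2.502 d.
L(t_c) = L₀ e^(−k_1 t_c) = 28.6 × 0.6342 = 18.14 mg/L, and at the critical point k_2 D_c = k_1 L, so D_c = (0.182/0.662) × 18.14 = 4.986 mg/L.

t_c ≈ 2.50 d; D_c ≈ 4.99 mg/L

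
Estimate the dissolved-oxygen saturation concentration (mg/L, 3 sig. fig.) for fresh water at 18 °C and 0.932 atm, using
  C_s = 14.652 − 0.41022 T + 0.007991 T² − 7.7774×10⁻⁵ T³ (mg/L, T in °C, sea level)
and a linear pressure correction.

At sea level: C_s = 14.652 − 0.41022×18 + 0.007991×18² − 7.7774×10⁻⁵×18³ = 9.404 mg/L.
Pressure correction: C_s' = 9.404 × 0.932 = 8.764 mg/L.

C_s ≈ 8.76 mg/L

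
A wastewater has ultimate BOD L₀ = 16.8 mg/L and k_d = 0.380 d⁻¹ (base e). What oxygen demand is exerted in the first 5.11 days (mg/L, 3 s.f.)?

y ≈ 14.4 mg/L

y_t = L₀(1 − e^(−k_d t)) = 16.8 × (1 − e^(−0.380×5.11))
= 16.8 × (1 − 0.1434) = 16.8 × 0.8566 = 14.39 mg/L.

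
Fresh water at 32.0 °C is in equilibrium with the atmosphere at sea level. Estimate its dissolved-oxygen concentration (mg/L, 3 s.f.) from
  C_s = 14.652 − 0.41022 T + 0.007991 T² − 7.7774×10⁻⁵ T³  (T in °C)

C_s ≈ 7.16 mg/L

C_s = 14.652 − 0.41022×32.0 + 0.007991×32.0² − 7.7774×10⁻⁵×32.0³ = 7.159 mg/L.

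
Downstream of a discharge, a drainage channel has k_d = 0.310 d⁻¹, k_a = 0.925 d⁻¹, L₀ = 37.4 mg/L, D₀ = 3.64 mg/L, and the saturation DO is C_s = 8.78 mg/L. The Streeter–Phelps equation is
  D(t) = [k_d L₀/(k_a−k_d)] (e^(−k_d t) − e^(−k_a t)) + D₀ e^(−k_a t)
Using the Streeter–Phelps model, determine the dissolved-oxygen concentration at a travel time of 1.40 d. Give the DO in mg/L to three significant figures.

DO ≈ 0.732 mg/L

k_d L₀/(k_a−k_d) = 0.310×37.4/(0.925−0.310) = 11.59/0.6150 = 18.85 mg/L.
e^(−k_d t) = e^(−0.310×1.400) = 0.6479; e^(−k_a t) = e^(−0.925×1.400) = 0.2739.
D = 18.85 × (0.6479 − 0.2739) + 3.64 × 0.2739 = 7.051 + 0.9970 = 8.048 mg/L.
DO = C_s − D = 8.78 − 8.048 = 0.7321 mg/L.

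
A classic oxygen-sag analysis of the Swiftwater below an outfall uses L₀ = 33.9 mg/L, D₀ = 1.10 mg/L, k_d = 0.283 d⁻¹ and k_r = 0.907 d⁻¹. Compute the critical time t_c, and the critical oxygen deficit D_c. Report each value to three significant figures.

With k_r/k_d = 3.205 and 1 − D₀(k_r−k_d)/(k_d L₀) = 0.9285,
t_c = ln(3.205 × 0.9285) / (0.907 − 0.283) = ln(2.976) / 0.6240 = 1.090/0.6240 = 1.748 d.
D_c = (k_d/k_r) L₀ e^(−k_d t_c) = (0.283/0.907) × 33.9 × e^(−0.283×1.748) = 0.3120 × 33.9 × 0.6098 = 6.451 mg/L.

t_c ≈ 1.75 d; D_c ≈ 6.45 mg/L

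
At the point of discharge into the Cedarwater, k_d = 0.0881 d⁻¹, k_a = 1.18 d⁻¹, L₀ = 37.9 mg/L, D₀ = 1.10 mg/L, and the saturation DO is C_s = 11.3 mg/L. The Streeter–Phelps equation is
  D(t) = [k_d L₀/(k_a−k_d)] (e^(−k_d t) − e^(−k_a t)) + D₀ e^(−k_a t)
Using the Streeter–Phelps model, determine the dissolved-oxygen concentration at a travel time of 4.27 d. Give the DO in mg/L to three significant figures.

k_d L₀/(k_a−k_d) = 0.0881×37.9/(1.18−0.0881) = 3.339/1.092 = 3.058 mg/L.
e^(−k_d t) = e^(−0.0881×4.270) = 0.6865; e^(−k_a t) = e^(−1.18×4.270) = 0.006483.
D = 3.058 × (0.6865 − 0.006483) + 1.10 × 0.006483 = 2.079 + 0.007131 = 2.087 mg/L.
DO = C_s − D = 11.3 − 2.087 = 9.213 mg/L.

DO ≈ 9.21 mg/L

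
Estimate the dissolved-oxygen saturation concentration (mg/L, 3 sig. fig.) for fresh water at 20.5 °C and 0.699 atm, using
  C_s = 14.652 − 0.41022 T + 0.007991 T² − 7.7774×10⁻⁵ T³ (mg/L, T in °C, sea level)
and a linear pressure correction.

At sea level: C_s = 14.652 − 0.41022×20.5 + 0.007991×20.5² − 7.7774×10⁻⁵×20.5³ = 8.931 mg/L.
Pressure correction: C_s' = 8.931 × 0.699 = 6.243 mg/L.

C_s ≈ 6.24 mg/L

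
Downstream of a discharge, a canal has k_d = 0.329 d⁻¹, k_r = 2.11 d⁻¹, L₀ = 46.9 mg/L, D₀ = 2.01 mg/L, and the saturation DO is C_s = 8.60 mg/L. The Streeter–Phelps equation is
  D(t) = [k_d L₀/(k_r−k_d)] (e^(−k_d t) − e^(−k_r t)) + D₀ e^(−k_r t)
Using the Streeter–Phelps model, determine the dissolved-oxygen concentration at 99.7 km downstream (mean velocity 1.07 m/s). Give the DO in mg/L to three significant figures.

DO ≈ 3.21 mg/L

Travel time t = x/v = 99.7 km / (1.07 m/s) = 99700 m / 1.07 m/s = 93180 s = 1.078 d.
k_d L₀/(k_r−k_d) = 0.329×46.9/(2.11−0.329) = 15.43/1.781 = 8.664 mg/L.
e^(−k_d t) = e^(−0.329×1.078) = 0.7013; e^(−k_r t) = e^(−2.11×1.078) = 0.1027.
D = 8.664 × (0.7013 − 0.1027) + 2.01 × 0.1027 = 5.186 + 0.2065 = 5.392 mg/L.
DO = C_s − D = 8.60 − 5.392 = 3.208 mg/L.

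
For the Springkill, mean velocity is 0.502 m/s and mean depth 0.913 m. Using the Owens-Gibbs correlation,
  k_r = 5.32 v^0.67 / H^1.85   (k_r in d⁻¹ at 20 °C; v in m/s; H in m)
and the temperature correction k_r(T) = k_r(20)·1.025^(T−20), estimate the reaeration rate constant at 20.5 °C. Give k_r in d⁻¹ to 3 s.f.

k_r ≈ 4.02 d⁻¹

k_r(20) = 5.32 × 0.502^0.67 / 0.913^1.85 = 5.32 × 0.6302 / 0.8450 = 3.967 d⁻¹.
k_r(20.5) = 3.967 × 1.025^(20.5−20) = 3.967 × 1.012 = 4.017 d⁻¹.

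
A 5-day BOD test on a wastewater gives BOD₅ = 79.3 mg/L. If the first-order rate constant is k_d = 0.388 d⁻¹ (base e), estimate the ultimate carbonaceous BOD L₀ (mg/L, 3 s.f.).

BOD₅ = L₀(1 − e^(−5k_d)) ⇒ L₀ = BOD₅ / (1 − e^(−5×0.388))
= 79.3 / (1 − 0.1437) = 79.3 / 0.8563 = 92.61 mg/L.

L₀ ≈ 92.6 mg/L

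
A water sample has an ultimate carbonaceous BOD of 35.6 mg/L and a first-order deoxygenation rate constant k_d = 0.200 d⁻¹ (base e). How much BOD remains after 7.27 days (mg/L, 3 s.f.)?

L_t = L₀ e^(−k_d t) = 35.6 × e^(−0.200×7.27) = 35.6 × 0.2336 = 8.317 mg/L.

L ≈ 8.32 mg/L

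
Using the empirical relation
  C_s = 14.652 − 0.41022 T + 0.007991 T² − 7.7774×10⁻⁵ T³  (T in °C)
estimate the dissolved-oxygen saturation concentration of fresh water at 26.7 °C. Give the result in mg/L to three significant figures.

C_s = 14.652 − 0.41022×26.7 + 0.007991×26.7² − 7.7774×10⁻⁵×26.7³ = 7.915 mg/L.

C_s ≈ 7.92 mg/L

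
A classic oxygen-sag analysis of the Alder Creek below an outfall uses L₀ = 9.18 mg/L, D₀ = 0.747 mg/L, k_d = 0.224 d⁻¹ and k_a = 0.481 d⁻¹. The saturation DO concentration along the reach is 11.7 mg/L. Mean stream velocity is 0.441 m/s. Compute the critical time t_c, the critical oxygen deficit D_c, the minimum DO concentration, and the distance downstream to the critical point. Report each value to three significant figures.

t_c ≈ 2.59 d; D_c ≈ 2.39 mg/L; min DO ≈ 9.31 mg/L; x_c ≈ 98.8 km

At the critical point dD/dt = 0, so k_d L₀ e^(−k_d t) = k_a D. Substituting D(t) from the Streeter–Phelps equation and solving for t gives
t_c = ln[(k_a/k_d)(1 − D₀(k_a−k_d)/(k_d L₀))] / (k_a−k_d).
Here k_a−k_d = 0.2570 d⁻¹ and 1 − D₀(k_a−k_d)/(k_d L₀) = 1 − 0.747×0.2570/(0.224×9.18) = 0.9066, so
t_c = ln(2.147 × 0.9066) / 0.2570 = 0.6662 / 0.2570 = 2.592 d.
D_c = (k_d/k_a) L₀ e^(−k_d t_c) = (0.224/0.481) × 9.18 × e^(−0.224×2.592) = 0.4657 × 9.18 × 0.5595 = 2.392 mg/L.
Minimum DO = C_s − D_c = 11.7 − 2.392 = 9.308 mg/L.
x_c = v t_c = 0.441 m/s × 2.592 d × 86400 s/d = 98770 m ≈ 98.8 km.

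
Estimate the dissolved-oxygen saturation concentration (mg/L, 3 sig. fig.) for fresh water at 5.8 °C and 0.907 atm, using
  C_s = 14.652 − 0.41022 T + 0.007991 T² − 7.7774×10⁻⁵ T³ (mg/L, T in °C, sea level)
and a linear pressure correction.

C_s ≈ 11.4 mg/L

At sea level: C_s = 14.652 − 0.41022×5.8 + 0.007991×5.8² − 7.7774×10⁻⁵×5.8³ = 12.53 mg/L.
Pressure correction: C_s' = 12.53 × 0.907 = 11.36 mg/L.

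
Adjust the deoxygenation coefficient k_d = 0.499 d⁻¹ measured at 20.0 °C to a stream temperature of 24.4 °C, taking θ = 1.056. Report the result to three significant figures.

k_d ≈ 0.634 d⁻¹

k_d(T₂) = k_d(T₁) · θ^(T₂−T₁) = 0.499 × 1.056^(24.4−20.0)
= 0.499 × 1.056^4.40 = 0.499 × 1.271 = 0.6342 d⁻¹.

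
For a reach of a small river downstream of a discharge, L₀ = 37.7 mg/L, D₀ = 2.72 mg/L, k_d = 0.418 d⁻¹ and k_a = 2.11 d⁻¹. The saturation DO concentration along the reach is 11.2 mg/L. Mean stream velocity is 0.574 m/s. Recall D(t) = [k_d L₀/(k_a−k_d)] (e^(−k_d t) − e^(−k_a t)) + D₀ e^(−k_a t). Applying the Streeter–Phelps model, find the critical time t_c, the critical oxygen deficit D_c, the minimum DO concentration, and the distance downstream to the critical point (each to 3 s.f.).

t_c ≈ 0.753 d; D_c ≈ 5.45 mg/L; min DO ≈ 5.75 mg/L; x_c ≈ 37.3 km

With k_a/k_d = 5.048 and 1 − D₀(k_a−k_d)/(k_d L₀) = 0.7080,
t_c = ln(5.048 × 0.7080) / (2.11 − 0.418) = ln(3.574) / 1.692 = 1.274/1.692 = 0.7527 d.
L(t_c) = L₀ e^(−k_d t_c) = 37.7 × 0.7301 = 27.52 mg/L, and at the critical point k_a D_c = k_d L, so D_c = (0.418/2.11) × 27.52 = 5.452 mg/L.
Minimum DO = C_s − D_c = 11.2 − 5.452 = 5.748 mg/L.
x_c = v t_c = 0.574 m/s × 0.7527 d × 86400 s/d = 37330 m ≈ 37.3 km.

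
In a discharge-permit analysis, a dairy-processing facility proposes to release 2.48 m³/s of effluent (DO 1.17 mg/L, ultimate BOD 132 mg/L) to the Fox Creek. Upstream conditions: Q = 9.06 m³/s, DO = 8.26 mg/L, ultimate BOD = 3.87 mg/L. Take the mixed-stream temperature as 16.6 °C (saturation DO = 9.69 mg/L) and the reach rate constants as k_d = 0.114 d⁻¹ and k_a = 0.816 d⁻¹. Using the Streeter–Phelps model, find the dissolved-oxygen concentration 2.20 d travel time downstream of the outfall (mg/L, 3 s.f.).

DO ≈ 6.08 mg/L

Mixed DO = (9.06×8.26 + 2.48×1.17)/(9.06+2.48) = 77.74/11.54 = 6.736 mg/L.
Mixed L₀ = (9.06×3.87 + 2.48×132)/(11.54) = 362.4/11.54 = 31.41 mg/L.
Initial deficit D₀ = C_s − DO₀ = 9.69 − 6.736 = 2.954 mg/L.
D(2.20) = [0.114×31.41/(0.816−0.114)](e^(−0.114×2.20) − e^(−0.816×2.20)) + 2.954 e^(−0.816×2.20)
= 5.100 × (0.7782 − 0.1661) + 2.954 × 0.1661 = 3.612 mg/L.
DO = 9.69 − 3.612 = 6.078 mg/L.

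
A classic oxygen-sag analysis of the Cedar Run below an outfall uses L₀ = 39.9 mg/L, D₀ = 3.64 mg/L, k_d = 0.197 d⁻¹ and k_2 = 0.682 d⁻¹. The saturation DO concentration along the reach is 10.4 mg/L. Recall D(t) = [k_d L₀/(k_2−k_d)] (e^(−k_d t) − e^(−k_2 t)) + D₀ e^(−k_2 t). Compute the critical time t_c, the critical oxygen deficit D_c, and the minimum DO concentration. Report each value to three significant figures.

t_c ≈ 2.04 d; D_c ≈ 7.72 mg/L; min DO ≈ 2.68 mg/L

t_c = [1/(k_2−k_d)] ln[(k_2/k_d)(1 − D₀(k_2−k_d)/(k_d L₀))]
= [1/(0.682−0.197)] ln[(0.682/0.197)(1 − 3.64×0.4850/(0.197×39.9))]
= (1/0.4850) ln[3.462 × 0.7754] = 2.062 × ln(2.684) = 2.062 × 0.9875 = 2.036 d.
L(t_c) = L₀ e^(−k_d t_c) = 39.9 × 0.6696 = 26.72 mg/L, and at the critical point k_2 D_c = k_d L, so D_c = (0.197/0.682) × 26.72 = 7.717 mg/L.
Minimum DO = C_s − D_c = 10.4 − 7.717 = 2.683 mg/L.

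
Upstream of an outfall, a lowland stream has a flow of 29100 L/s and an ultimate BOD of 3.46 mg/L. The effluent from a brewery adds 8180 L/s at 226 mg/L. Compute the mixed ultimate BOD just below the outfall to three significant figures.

52.3 mg/L

Flow-weighted mixing: C = (Q_r C_r + Q_w C_w)/(Q_r + Q_w)
= (29100×3.46 + 8180×226)/(29100 + 8180) = 1.949×10^6/37280 = 52.29 mg/L.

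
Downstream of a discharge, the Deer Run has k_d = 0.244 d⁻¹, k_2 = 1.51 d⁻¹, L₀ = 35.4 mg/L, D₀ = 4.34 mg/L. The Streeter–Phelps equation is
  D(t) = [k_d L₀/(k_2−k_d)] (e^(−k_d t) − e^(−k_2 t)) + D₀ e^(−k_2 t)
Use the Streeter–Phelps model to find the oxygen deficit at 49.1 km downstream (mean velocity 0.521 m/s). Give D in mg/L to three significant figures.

Travel time t = x/v = 49.1 km / (0.521 m/s) = 49100 m / 0.521 m/s = 94240 s = 1.091 d.
k_d L₀/(k_2−k_d) = 0.244×35.4/(1.51−0.244) = 8.638/1.266 = 6.823 mg/L.
e^(−k_d t) = e^(−0.244×1.091) = 0.7663; e^(−k_2 t) = e^(−1.51×1.091) = 0.1926.
D = 6.823 × (0.7663 − 0.1926) + 4.34 × 0.1926 = 3.914 + 0.8360 = 4.750 mg/L.

D ≈ 4.75 mg/L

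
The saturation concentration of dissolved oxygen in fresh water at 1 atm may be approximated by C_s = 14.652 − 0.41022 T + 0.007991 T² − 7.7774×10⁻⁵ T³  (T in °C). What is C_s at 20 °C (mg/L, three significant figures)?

C_s ≈ 9.02 mg/L

C_s = 14.652 − 0.41022×20 + 0.007991×20² − 7.7774×10⁻⁵×20³ = 9.022 mg/L.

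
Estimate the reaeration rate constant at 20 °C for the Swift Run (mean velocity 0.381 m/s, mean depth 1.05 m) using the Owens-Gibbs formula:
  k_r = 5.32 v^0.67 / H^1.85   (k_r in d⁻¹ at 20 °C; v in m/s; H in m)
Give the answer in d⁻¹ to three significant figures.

k_r = 5.32 × 0.381^0.67 / 1.05^1.85 = 5.32 × 0.5239 / 1.094 = 2.546 d⁻¹.

k_r ≈ 2.55 d⁻¹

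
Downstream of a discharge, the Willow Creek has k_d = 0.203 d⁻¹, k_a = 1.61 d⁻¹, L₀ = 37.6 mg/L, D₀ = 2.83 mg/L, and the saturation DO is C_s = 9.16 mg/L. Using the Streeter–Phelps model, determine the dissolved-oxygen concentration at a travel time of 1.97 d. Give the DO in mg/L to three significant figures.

DO ≈ 5.63 mg/L

k_d L₀/(k_a−k_d) = 0.203×37.6/(1.61−0.203) = 7.633/1.407 = 5.425 mg/L.
e^(−k_d t) = e^(−0.203×1.970) = 0.6704; e^(−k_a t) = e^(−1.61×1.970) = 0.04193.
D = 5.425 × (0.6704 − 0.04193) + 2.83 × 0.04193 = 3.409 + 0.1187 = 3.528 mg/L.
DO = C_s − D = 9.16 − 3.528 = 5.632 mg/L.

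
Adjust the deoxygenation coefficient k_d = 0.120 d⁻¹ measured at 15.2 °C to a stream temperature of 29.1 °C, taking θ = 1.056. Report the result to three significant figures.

k_d ≈ 0.256 d⁻¹

k_d(T₂) = k_d(T₁) · θ^(T₂−T₁) = 0.120 × 1.056^(29.1−15.2)
= 0.120 × 1.056^13.9 = 0.120 × 2.133 = 0.2559 d⁻¹.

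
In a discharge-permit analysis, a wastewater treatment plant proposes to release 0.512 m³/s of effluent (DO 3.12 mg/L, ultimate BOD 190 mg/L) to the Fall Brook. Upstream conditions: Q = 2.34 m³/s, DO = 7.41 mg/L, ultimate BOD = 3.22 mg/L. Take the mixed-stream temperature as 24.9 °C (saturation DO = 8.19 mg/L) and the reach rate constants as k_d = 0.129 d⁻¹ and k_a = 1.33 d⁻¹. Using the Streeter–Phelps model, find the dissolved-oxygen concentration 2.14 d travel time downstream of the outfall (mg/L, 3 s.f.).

DO ≈ 5.33 mg/L

Mixed DO = (2.34×7.41 + 0.512×3.12)/(2.34+0.512) = 18.94/2.852 = 6.640 mg/L.
Mixed L₀ = (2.34×3.22 + 0.512×190)/(2.852) = 104.8/2.852 = 36.75 mg/L.
Initial deficit D₀ = C_s − DO₀ = 8.19 − 6.640 = 1.550 mg/L.
D(2.14) = [0.129×36.75/(1.33−0.129)](e^(−0.129×2.14) − e^(−1.33×2.14)) + 1.550 e^(−1.33×2.14)
= 3.947 × (0.7588 − 0.05806) + 1.550 × 0.05806 = 2.856 mg/L.
DO = 8.19 − 2.856 = 5.334 mg/L.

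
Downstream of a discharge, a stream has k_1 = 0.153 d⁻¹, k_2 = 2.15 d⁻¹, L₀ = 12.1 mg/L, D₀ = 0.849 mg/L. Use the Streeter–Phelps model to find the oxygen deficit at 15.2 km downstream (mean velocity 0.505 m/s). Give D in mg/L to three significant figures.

Travel time t = x/v = 15.2 km / (0.505 m/s) = 15200 m / 0.505 m/s = 30100 s = 0.3484 d.
k_1 L₀/(k_2−k_1) = 0.153×12.1/(2.15−0.153) = 1.851/1.997 = 0.9270 mg/L.
e^(−k_1 t) = e^(−0.153×0.3484) = 0.9481; e^(−k_2 t) = e^(−2.15×0.3484) = 0.4728.
D = 0.9270 × (0.9481 − 0.4728) + 0.849 × 0.4728 = 0.4406 + 0.4014 = 0.8420 mg/L.

D ≈ 0.842 mg/L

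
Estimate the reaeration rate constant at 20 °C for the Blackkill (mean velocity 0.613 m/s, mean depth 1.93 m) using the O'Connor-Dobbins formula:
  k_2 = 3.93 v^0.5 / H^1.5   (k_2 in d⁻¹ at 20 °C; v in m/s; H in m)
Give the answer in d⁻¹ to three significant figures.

k_2 ≈ 1.15 d⁻¹

k_2 = 3.93 × 0.613^0.5 / 1.93^1.5 = 3.93 × 0.7829 / 2.681 = 1.148 d⁻¹.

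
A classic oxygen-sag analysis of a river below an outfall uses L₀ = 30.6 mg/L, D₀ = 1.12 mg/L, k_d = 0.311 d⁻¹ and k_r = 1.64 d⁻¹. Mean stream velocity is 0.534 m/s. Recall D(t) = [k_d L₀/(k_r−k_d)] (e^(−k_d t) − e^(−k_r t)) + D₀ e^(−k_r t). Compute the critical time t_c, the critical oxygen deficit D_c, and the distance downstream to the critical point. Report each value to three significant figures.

t_c ≈ 1.12 d; D_c ≈ 4.09 mg/L; x_c ≈ 51.8 km

With k_r/k_d = 5.273 and 1 − D₀(k_r−k_d)/(k_d L₀) = 0.8436,
t_c = ln(5.273 × 0.8436) / (1.64 − 0.311) = ln(4.449) / 1.329 = 1.493/1.329 = 1.123 d.
D_c = (k_d/k_r) L₀ e^(−k_d t_c) = (0.311/1.64) × 30.6 × e^(−0.311×1.123) = 0.1896 × 30.6 × 0.7052 = 4.092 mg/L.
x_c = v t_c = 0.534 m/s × 1.123 d × 86400 s/d = 51820 m ≈ 51.8 km.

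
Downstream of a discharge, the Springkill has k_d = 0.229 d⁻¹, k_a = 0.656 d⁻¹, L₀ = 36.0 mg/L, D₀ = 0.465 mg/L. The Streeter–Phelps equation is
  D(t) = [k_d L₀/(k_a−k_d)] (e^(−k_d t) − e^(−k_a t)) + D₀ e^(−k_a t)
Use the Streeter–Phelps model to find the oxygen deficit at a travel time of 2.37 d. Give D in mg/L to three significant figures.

D ≈ 7.24 mg/L

k_d L₀/(k_a−k_d) = 0.229×36.0/(0.656−0.229) = 8.244/0.4270 = 19.31 mg/L.
e^(−k_d t) = e^(−0.229×2.370) = 0.5812; e^(−k_a t) = e^(−0.656×2.370) = 0.2112.
D = 19.31 × (0.5812 − 0.2112) + 0.465 × 0.2112 = 7.142 + 0.09823 = 7.240 mg/L.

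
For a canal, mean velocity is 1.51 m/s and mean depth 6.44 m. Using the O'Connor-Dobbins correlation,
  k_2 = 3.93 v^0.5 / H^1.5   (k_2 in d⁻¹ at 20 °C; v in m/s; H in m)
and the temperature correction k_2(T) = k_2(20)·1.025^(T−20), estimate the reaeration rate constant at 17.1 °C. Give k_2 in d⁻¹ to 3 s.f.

k_2(20) = 3.93 × 1.51^0.5 / 6.44^1.5 = 3.93 × 1.229 / 16.34 = 0.2955 d⁻¹.
k_2(17.1) = 0.2955 × 1.025^(17.1−20) = 0.2955 × 0.9309 = 0.2751 d⁻¹.

k_2 ≈ 0.275 d⁻¹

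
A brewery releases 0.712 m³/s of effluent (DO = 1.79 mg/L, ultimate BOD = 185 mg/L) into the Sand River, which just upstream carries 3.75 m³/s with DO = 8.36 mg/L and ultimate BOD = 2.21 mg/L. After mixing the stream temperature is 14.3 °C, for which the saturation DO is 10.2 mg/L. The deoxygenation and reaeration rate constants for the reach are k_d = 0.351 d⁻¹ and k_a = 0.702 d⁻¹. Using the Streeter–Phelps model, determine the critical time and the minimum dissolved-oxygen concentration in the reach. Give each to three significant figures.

Mixed DO = (3.75×8.36 + 0.712×1.79)/(3.75+0.712) = 32.62/4.462 = 7.312 mg/L.
Mixed L₀ = (3.75×2.21 + 0.712×185)/(4.462) = 140.0/4.462 = 31.38 mg/L.
Initial deficit D₀ = C_s − DO₀ = 10.2 − 7.312 = 2.888 mg/L.
t_c = (1/0.3510) ln[(0.702/0.351)(1 − 2.888×0.3510/(0.351×31.38))] = 2.849 × ln(1.816) = 1.700 d.
D_c = (0.351/0.702) × 31.38 × e^(−0.351×1.700) = 0.5000 × 31.38 × 0.5507 = 8.640 mg/L.
Minimum DO = 10.2 − 8.640 = 1.560 mg/L.

t_c ≈ 1.70 d; minimum DO ≈ 1.56 mg/L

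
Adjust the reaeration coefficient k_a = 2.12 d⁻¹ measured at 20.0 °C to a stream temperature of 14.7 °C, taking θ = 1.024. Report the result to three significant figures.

k_a ≈ 1.87 d⁻¹

k_a(T₂) = k_a(T₁) · θ^(T₂−T₁) = 2.12 × 1.024^(14.7−20.0)
= 2.12 × 1.024^-5.30 = 2.12 × 0.8819 = 1.870 d⁻¹.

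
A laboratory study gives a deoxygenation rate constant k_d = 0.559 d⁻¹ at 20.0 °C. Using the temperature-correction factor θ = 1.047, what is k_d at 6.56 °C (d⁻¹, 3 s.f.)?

k_d ≈ 0.302 d⁻¹

k_d(T₂) = k_d(T₁) · θ^(T₂−T₁) = 0.559 × 1.047^(6.56−20.0)
= 0.559 × 1.047^-13.4 = 0.559 × 0.5394 = 0.3015 d⁻¹.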